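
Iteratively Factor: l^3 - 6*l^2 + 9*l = (l)*(l^2 - 6*l + 9) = l*(l - 3)*(l - 3)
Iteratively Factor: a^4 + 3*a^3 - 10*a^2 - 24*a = (a - 3)*(a^3 + 6*a^2 + 8*a) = (a - 3)*(a + 4)*(a^2 + 2*a) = a*(a - 3)*(a + 4)*(a + 2)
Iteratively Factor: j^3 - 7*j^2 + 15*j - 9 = (j - 1)*(j^2 - 6*j + 9) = (j - 3)*(j - 1)*(j - 3)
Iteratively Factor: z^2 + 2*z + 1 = (z + 1)*(z + 1)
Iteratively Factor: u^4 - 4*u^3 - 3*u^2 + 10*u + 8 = (u - 2)*(u^3 - 2*u^2 - 7*u - 4) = (u - 2)*(u + 1)*(u^2 - 3*u - 4) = (u - 2)*(u + 1)^2*(u - 4)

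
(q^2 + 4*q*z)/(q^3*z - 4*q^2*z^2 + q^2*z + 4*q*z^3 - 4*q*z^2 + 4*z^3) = q*(q + 4*z)/(z*(q^3 - 4*q^2*z + q^2 + 4*q*z^2 - 4*q*z + 4*z^2))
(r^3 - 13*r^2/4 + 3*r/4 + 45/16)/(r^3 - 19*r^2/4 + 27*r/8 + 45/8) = (r - 3/2)/(r - 3)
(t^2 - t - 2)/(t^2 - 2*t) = (t + 1)/t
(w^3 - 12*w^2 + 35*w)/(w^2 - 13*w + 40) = w*(w - 7)/(w - 8)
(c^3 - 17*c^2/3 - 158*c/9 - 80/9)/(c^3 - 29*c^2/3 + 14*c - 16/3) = (9*c^2 + 21*c + 10)/(3*(3*c^2 - 5*c + 2))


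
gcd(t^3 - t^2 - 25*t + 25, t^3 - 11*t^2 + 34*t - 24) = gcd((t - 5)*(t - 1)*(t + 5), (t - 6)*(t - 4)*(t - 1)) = t - 1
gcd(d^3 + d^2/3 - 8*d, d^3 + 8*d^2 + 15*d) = d^2 + 3*d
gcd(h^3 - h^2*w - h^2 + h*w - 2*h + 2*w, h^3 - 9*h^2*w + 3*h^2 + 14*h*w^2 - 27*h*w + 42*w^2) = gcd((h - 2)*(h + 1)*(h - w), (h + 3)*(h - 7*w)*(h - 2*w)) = 1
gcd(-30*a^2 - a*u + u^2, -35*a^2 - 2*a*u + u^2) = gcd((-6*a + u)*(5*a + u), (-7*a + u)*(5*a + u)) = 5*a + u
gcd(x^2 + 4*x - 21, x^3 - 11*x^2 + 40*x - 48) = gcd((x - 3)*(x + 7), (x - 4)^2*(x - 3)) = x - 3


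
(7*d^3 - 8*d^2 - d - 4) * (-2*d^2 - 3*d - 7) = -14*d^5 - 5*d^4 - 23*d^3 + 67*d^2 + 19*d + 28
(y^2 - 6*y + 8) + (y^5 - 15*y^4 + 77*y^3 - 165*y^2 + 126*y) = y^5 - 15*y^4 + 77*y^3 - 164*y^2 + 120*y + 8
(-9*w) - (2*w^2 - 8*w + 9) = -2*w^2 - w - 9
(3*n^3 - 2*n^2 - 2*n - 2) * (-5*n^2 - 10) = -15*n^5 + 10*n^4 - 20*n^3 + 30*n^2 + 20*n + 20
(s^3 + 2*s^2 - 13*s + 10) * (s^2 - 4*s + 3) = s^5 - 2*s^4 - 18*s^3 + 68*s^2 - 79*s + 30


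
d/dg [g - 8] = 1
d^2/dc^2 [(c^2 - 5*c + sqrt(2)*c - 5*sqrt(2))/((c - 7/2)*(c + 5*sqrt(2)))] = 8*(-8*sqrt(2)*c^3 - 3*c^3 + 75*sqrt(2)*c^2 - 420*sqrt(2)*c - 90*c - 420 + 340*sqrt(2))/(8*c^6 - 84*c^5 + 120*sqrt(2)*c^5 - 1260*sqrt(2)*c^4 + 1494*c^4 - 12943*c^3 + 6410*sqrt(2)*c^3 - 26145*sqrt(2)*c^2 + 44100*c^2 - 51450*c + 73500*sqrt(2)*c - 85750*sqrt(2))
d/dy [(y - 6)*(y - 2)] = 2*y - 8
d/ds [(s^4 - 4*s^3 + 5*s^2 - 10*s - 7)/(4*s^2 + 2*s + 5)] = 2*(4*s^5 - 5*s^4 + 2*s^3 - 5*s^2 + 53*s - 18)/(16*s^4 + 16*s^3 + 44*s^2 + 20*s + 25)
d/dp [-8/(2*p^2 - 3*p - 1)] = 8*(4*p - 3)/(-2*p^2 + 3*p + 1)^2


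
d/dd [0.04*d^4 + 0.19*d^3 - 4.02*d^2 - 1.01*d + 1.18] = 0.16*d^3 + 0.57*d^2 - 8.04*d - 1.01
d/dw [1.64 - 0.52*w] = -0.520000000000000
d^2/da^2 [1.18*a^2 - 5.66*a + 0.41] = 2.36000000000000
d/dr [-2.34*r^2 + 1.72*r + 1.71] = 1.72 - 4.68*r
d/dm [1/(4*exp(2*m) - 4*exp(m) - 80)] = (1 - 2*exp(m))*exp(m)/(4*(-exp(2*m) + exp(m) + 20)^2)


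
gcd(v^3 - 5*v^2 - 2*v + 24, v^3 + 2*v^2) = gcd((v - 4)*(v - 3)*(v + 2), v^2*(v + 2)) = v + 2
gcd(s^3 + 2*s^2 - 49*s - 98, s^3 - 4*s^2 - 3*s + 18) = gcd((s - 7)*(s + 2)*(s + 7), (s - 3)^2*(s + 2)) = s + 2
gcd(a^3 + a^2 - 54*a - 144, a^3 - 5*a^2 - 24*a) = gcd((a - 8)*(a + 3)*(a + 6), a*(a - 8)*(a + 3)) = a^2 - 5*a - 24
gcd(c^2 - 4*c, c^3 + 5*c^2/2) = c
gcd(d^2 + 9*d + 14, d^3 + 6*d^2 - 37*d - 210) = d + 7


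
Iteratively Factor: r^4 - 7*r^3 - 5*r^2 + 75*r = (r)*(r^3 - 7*r^2 - 5*r + 75) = r*(r - 5)*(r^2 - 2*r - 15) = r*(r - 5)^2*(r + 3)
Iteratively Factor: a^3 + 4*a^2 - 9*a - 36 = (a + 3)*(a^2 + a - 12) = (a + 3)*(a + 4)*(a - 3)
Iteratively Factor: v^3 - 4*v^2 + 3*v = (v)*(v^2 - 4*v + 3) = v*(v - 1)*(v - 3)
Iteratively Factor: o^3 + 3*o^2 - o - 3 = (o + 3)*(o^2 - 1) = (o - 1)*(o + 3)*(o + 1)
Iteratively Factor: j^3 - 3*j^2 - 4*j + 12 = (j - 3)*(j^2 - 4) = (j - 3)*(j + 2)*(j - 2)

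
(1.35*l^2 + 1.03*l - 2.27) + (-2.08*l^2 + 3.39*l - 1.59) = -0.73*l^2 + 4.42*l - 3.86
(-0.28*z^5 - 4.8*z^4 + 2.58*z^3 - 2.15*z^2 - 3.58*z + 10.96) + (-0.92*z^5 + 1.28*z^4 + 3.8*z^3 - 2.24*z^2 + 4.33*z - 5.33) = -1.2*z^5 - 3.52*z^4 + 6.38*z^3 - 4.39*z^2 + 0.75*z + 5.63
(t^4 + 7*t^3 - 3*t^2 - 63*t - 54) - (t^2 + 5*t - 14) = t^4 + 7*t^3 - 4*t^2 - 68*t - 40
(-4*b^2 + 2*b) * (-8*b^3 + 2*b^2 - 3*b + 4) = 32*b^5 - 24*b^4 + 16*b^3 - 22*b^2 + 8*b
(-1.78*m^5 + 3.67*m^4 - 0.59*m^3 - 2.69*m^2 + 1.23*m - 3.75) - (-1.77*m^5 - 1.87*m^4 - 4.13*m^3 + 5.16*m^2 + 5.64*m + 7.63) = -0.01*m^5 + 5.54*m^4 + 3.54*m^3 - 7.85*m^2 - 4.41*m - 11.38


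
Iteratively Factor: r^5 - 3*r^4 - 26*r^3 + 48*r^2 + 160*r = (r - 4)*(r^4 + r^3 - 22*r^2 - 40*r) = (r - 4)*(r + 4)*(r^3 - 3*r^2 - 10*r) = (r - 5)*(r - 4)*(r + 4)*(r^2 + 2*r) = (r - 5)*(r - 4)*(r + 2)*(r + 4)*(r)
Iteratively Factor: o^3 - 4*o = (o - 2)*(o^2 + 2*o) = (o - 2)*(o + 2)*(o)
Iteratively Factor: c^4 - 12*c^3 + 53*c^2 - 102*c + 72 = (c - 3)*(c^3 - 9*c^2 + 26*c - 24) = (c - 4)*(c - 3)*(c^2 - 5*c + 6) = (c - 4)*(c - 3)*(c - 2)*(c - 3)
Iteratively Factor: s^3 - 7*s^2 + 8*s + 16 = (s - 4)*(s^2 - 3*s - 4) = (s - 4)^2*(s + 1)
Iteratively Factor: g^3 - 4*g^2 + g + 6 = (g - 3)*(g^2 - g - 2) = (g - 3)*(g + 1)*(g - 2)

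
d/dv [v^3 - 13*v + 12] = 3*v^2 - 13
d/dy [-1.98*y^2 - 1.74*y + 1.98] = -3.96*y - 1.74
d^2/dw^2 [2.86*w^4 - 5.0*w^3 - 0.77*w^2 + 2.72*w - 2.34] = 34.32*w^2 - 30.0*w - 1.54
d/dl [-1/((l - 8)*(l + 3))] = (2*l - 5)/((l - 8)^2*(l + 3)^2)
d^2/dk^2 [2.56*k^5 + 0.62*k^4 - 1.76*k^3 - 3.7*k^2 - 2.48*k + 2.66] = 51.2*k^3 + 7.44*k^2 - 10.56*k - 7.4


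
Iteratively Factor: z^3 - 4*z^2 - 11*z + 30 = (z - 5)*(z^2 + z - 6) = (z - 5)*(z + 3)*(z - 2)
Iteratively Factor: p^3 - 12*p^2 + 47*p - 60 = (p - 5)*(p^2 - 7*p + 12) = (p - 5)*(p - 3)*(p - 4)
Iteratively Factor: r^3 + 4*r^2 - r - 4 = (r - 1)*(r^2 + 5*r + 4) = (r - 1)*(r + 4)*(r + 1)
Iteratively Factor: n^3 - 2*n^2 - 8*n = (n)*(n^2 - 2*n - 8) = n*(n - 4)*(n + 2)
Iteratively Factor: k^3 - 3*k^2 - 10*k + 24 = (k + 3)*(k^2 - 6*k + 8) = (k - 2)*(k + 3)*(k - 4)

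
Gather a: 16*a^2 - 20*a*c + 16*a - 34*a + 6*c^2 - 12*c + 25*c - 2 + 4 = 16*a^2 + a*(-20*c - 18) + 6*c^2 + 13*c + 2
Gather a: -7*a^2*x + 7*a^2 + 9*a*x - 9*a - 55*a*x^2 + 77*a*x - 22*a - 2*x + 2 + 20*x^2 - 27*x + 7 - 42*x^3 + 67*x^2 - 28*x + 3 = a^2*(7 - 7*x) + a*(-55*x^2 + 86*x - 31) - 42*x^3 + 87*x^2 - 57*x + 12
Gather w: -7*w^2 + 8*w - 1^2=-7*w^2 + 8*w - 1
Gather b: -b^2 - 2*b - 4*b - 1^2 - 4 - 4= -b^2 - 6*b - 9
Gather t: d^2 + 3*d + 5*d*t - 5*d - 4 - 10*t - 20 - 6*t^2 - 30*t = d^2 - 2*d - 6*t^2 + t*(5*d - 40) - 24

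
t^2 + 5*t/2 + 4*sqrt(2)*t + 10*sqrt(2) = (t + 5/2)*(t + 4*sqrt(2))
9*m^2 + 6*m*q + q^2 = (3*m + q)^2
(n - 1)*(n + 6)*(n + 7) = n^3 + 12*n^2 + 29*n - 42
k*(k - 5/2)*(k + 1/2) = k^3 - 2*k^2 - 5*k/4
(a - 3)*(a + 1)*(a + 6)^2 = a^4 + 10*a^3 + 9*a^2 - 108*a - 108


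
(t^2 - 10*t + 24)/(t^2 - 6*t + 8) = (t - 6)/(t - 2)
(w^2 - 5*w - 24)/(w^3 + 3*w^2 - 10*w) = (w^2 - 5*w - 24)/(w*(w^2 + 3*w - 10))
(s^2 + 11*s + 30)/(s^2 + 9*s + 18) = (s + 5)/(s + 3)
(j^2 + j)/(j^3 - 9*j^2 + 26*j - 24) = j*(j + 1)/(j^3 - 9*j^2 + 26*j - 24)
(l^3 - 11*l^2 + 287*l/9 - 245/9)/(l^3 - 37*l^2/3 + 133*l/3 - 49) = (l - 5/3)/(l - 3)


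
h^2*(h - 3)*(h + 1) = h^4 - 2*h^3 - 3*h^2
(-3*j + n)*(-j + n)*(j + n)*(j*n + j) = 3*j^4*n + 3*j^4 - j^3*n^2 - j^3*n - 3*j^2*n^3 - 3*j^2*n^2 + j*n^4 + j*n^3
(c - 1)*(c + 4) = c^2 + 3*c - 4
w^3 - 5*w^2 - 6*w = w*(w - 6)*(w + 1)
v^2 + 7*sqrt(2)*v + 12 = (v + sqrt(2))*(v + 6*sqrt(2))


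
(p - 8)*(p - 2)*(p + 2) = p^3 - 8*p^2 - 4*p + 32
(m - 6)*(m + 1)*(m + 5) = m^3 - 31*m - 30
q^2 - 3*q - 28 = (q - 7)*(q + 4)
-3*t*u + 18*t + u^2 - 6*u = (-3*t + u)*(u - 6)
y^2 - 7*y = y*(y - 7)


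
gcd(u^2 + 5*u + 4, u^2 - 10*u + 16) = 1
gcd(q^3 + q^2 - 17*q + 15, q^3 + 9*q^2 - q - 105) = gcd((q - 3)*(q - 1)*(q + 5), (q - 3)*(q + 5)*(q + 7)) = q^2 + 2*q - 15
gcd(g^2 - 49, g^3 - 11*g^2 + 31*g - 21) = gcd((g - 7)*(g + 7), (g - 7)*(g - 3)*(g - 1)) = g - 7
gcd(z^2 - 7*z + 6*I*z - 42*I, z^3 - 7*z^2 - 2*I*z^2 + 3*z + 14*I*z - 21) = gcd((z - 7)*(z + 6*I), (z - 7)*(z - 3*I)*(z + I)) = z - 7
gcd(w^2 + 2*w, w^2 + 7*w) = w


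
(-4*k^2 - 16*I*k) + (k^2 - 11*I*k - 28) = -3*k^2 - 27*I*k - 28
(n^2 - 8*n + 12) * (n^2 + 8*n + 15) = n^4 - 37*n^2 - 24*n + 180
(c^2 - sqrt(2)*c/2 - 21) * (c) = c^3 - sqrt(2)*c^2/2 - 21*c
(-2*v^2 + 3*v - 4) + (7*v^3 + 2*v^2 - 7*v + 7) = 7*v^3 - 4*v + 3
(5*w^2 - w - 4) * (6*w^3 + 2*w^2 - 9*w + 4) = 30*w^5 + 4*w^4 - 71*w^3 + 21*w^2 + 32*w - 16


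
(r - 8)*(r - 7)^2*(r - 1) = r^4 - 23*r^3 + 183*r^2 - 553*r + 392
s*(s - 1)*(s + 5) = s^3 + 4*s^2 - 5*s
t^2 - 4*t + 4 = (t - 2)^2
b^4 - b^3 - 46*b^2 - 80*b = b*(b - 8)*(b + 2)*(b + 5)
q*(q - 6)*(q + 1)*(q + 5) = q^4 - 31*q^2 - 30*q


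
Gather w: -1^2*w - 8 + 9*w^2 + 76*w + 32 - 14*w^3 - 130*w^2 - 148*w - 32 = -14*w^3 - 121*w^2 - 73*w - 8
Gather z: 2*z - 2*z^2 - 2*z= -2*z^2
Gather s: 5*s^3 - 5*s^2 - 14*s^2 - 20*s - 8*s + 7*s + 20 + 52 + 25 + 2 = 5*s^3 - 19*s^2 - 21*s + 99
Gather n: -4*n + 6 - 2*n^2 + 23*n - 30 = -2*n^2 + 19*n - 24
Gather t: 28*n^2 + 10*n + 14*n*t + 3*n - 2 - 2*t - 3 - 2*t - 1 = 28*n^2 + 13*n + t*(14*n - 4) - 6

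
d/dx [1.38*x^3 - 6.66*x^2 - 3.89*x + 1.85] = 4.14*x^2 - 13.32*x - 3.89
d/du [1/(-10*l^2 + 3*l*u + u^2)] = (-3*l - 2*u)/(-10*l^2 + 3*l*u + u^2)^2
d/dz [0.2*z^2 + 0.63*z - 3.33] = 0.4*z + 0.63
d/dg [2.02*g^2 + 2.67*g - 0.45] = 4.04*g + 2.67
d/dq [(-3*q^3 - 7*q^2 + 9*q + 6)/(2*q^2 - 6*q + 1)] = (-6*q^4 + 36*q^3 + 15*q^2 - 38*q + 45)/(4*q^4 - 24*q^3 + 40*q^2 - 12*q + 1)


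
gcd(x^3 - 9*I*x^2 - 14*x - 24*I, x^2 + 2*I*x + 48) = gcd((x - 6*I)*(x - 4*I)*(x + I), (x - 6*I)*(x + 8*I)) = x - 6*I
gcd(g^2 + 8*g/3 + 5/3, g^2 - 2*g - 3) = g + 1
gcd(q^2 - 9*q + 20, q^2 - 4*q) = q - 4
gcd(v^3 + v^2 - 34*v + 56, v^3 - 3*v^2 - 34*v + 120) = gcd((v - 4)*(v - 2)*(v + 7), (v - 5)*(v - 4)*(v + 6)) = v - 4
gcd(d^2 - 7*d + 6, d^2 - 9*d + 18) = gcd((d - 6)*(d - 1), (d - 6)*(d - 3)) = d - 6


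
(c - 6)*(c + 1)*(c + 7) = c^3 + 2*c^2 - 41*c - 42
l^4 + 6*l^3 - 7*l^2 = l^2*(l - 1)*(l + 7)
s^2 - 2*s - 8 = (s - 4)*(s + 2)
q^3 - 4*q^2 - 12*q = q*(q - 6)*(q + 2)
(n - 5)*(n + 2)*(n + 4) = n^3 + n^2 - 22*n - 40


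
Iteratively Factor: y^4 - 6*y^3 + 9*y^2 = (y - 3)*(y^3 - 3*y^2) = (y - 3)^2*(y^2) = y*(y - 3)^2*(y)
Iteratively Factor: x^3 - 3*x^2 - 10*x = (x - 5)*(x^2 + 2*x) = (x - 5)*(x + 2)*(x)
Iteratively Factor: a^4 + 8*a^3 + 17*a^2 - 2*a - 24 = (a + 2)*(a^3 + 6*a^2 + 5*a - 12) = (a + 2)*(a + 3)*(a^2 + 3*a - 4) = (a + 2)*(a + 3)*(a + 4)*(a - 1)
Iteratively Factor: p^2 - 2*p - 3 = (p + 1)*(p - 3)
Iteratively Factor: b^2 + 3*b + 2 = (b + 2)*(b + 1)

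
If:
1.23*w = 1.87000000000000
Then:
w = 1.52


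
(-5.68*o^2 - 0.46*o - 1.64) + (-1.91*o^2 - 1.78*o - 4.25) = -7.59*o^2 - 2.24*o - 5.89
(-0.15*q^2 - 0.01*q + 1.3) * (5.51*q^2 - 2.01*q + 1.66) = -0.8265*q^4 + 0.2464*q^3 + 6.9341*q^2 - 2.6296*q + 2.158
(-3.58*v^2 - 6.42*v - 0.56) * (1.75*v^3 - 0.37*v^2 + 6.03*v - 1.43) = -6.265*v^5 - 9.9104*v^4 - 20.192*v^3 - 33.386*v^2 + 5.8038*v + 0.8008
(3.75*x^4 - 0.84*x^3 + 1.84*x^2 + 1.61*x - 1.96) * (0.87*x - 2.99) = 3.2625*x^5 - 11.9433*x^4 + 4.1124*x^3 - 4.1009*x^2 - 6.5191*x + 5.8604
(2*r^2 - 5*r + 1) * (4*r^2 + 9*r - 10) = 8*r^4 - 2*r^3 - 61*r^2 + 59*r - 10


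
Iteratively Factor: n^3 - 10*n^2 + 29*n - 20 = (n - 1)*(n^2 - 9*n + 20) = (n - 5)*(n - 1)*(n - 4)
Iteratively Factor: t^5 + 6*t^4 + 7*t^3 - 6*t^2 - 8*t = (t - 1)*(t^4 + 7*t^3 + 14*t^2 + 8*t) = (t - 1)*(t + 2)*(t^3 + 5*t^2 + 4*t) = (t - 1)*(t + 2)*(t + 4)*(t^2 + t) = (t - 1)*(t + 1)*(t + 2)*(t + 4)*(t)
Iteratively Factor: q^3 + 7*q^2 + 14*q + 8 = (q + 4)*(q^2 + 3*q + 2) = (q + 1)*(q + 4)*(q + 2)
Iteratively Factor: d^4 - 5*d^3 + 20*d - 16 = (d - 4)*(d^3 - d^2 - 4*d + 4) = (d - 4)*(d + 2)*(d^2 - 3*d + 2) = (d - 4)*(d - 1)*(d + 2)*(d - 2)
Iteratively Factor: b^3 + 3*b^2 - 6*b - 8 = (b - 2)*(b^2 + 5*b + 4) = (b - 2)*(b + 4)*(b + 1)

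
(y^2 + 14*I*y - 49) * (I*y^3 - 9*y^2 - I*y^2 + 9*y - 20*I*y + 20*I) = I*y^5 - 23*y^4 - I*y^4 + 23*y^3 - 195*I*y^3 + 721*y^2 + 195*I*y^2 - 721*y + 980*I*y - 980*I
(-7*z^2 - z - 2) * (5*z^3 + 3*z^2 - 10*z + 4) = -35*z^5 - 26*z^4 + 57*z^3 - 24*z^2 + 16*z - 8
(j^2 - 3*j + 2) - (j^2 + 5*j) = 2 - 8*j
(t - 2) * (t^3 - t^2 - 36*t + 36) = t^4 - 3*t^3 - 34*t^2 + 108*t - 72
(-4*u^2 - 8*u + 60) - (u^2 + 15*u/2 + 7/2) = -5*u^2 - 31*u/2 + 113/2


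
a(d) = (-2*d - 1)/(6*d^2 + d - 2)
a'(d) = (-12*d - 1)*(-2*d - 1)/(6*d^2 + d - 2)^2 - 2/(6*d^2 + d - 2)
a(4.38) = -0.08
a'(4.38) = 0.02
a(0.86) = -0.82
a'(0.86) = 2.23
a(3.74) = -0.10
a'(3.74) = 0.03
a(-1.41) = 0.21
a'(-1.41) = 0.16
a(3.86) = -0.10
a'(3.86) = 0.03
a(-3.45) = 0.09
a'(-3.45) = 0.02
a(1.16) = -0.46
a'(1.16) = 0.67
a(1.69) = -0.26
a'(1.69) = 0.21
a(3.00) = -0.13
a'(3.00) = 0.05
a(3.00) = -0.13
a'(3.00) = 0.05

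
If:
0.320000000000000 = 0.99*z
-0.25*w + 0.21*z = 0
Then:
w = 0.27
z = 0.32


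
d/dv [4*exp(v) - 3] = 4*exp(v)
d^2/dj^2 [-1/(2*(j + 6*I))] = -1/(j + 6*I)^3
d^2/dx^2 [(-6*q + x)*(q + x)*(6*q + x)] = 2*q + 6*x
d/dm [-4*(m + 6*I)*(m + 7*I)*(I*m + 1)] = -12*I*m^2 + 96*m + 116*I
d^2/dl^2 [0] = 0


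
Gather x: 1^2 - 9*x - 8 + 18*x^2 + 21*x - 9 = 18*x^2 + 12*x - 16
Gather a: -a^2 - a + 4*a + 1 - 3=-a^2 + 3*a - 2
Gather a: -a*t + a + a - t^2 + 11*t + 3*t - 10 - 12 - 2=a*(2 - t) - t^2 + 14*t - 24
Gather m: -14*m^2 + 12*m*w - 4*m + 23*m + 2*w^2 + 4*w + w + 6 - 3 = -14*m^2 + m*(12*w + 19) + 2*w^2 + 5*w + 3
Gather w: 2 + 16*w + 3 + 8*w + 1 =24*w + 6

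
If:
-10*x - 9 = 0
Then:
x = -9/10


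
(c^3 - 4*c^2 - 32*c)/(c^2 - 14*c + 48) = c*(c + 4)/(c - 6)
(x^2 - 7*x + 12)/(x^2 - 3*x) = (x - 4)/x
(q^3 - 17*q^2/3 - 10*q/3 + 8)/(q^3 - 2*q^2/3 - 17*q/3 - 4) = (q^2 - 7*q + 6)/(q^2 - 2*q - 3)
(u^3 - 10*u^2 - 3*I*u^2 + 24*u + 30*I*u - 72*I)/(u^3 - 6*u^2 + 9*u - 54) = (u - 4)/(u + 3*I)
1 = 1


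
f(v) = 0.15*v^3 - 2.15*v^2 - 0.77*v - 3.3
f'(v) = 0.45*v^2 - 4.3*v - 0.77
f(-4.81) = -66.03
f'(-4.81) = 30.32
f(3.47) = -25.59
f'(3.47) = -10.27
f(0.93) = -5.75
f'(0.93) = -4.38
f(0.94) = -5.80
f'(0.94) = -4.41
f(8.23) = -71.65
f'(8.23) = -5.68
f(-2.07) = -12.25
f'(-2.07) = 10.06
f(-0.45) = -3.40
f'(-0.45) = 1.26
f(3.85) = -29.57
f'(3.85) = -10.65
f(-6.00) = -108.48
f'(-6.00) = 41.23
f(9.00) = -75.03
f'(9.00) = -3.02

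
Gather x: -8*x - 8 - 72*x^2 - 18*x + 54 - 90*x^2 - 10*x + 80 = -162*x^2 - 36*x + 126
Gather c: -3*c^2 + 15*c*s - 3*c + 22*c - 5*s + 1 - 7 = -3*c^2 + c*(15*s + 19) - 5*s - 6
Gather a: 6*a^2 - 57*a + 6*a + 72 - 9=6*a^2 - 51*a + 63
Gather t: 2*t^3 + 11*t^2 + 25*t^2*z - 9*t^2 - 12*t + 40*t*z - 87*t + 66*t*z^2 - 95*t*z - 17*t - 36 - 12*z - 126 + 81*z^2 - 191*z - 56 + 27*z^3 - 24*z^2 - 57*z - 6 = 2*t^3 + t^2*(25*z + 2) + t*(66*z^2 - 55*z - 116) + 27*z^3 + 57*z^2 - 260*z - 224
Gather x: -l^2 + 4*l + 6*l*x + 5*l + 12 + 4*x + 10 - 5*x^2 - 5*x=-l^2 + 9*l - 5*x^2 + x*(6*l - 1) + 22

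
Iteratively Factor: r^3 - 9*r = (r)*(r^2 - 9) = r*(r - 3)*(r + 3)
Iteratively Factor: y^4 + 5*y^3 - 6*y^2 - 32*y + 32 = (y + 4)*(y^3 + y^2 - 10*y + 8) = (y + 4)^2*(y^2 - 3*y + 2) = (y - 1)*(y + 4)^2*(y - 2)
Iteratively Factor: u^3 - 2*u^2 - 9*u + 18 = (u - 2)*(u^2 - 9) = (u - 3)*(u - 2)*(u + 3)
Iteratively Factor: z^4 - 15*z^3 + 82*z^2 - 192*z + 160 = (z - 2)*(z^3 - 13*z^2 + 56*z - 80) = (z - 4)*(z - 2)*(z^2 - 9*z + 20) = (z - 5)*(z - 4)*(z - 2)*(z - 4)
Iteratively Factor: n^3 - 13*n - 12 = (n + 1)*(n^2 - n - 12) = (n - 4)*(n + 1)*(n + 3)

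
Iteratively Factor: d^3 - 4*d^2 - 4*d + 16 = (d - 2)*(d^2 - 2*d - 8) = (d - 4)*(d - 2)*(d + 2)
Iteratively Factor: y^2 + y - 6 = (y - 2)*(y + 3)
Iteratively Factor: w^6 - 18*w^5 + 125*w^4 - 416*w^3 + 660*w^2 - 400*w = (w - 5)*(w^5 - 13*w^4 + 60*w^3 - 116*w^2 + 80*w) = (w - 5)*(w - 2)*(w^4 - 11*w^3 + 38*w^2 - 40*w) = (w - 5)^2*(w - 2)*(w^3 - 6*w^2 + 8*w) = (w - 5)^2*(w - 2)^2*(w^2 - 4*w) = (w - 5)^2*(w - 4)*(w - 2)^2*(w)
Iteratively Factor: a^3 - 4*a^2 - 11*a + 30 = (a + 3)*(a^2 - 7*a + 10) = (a - 2)*(a + 3)*(a - 5)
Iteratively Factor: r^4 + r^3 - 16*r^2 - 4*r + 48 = (r + 2)*(r^3 - r^2 - 14*r + 24) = (r + 2)*(r + 4)*(r^2 - 5*r + 6) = (r - 3)*(r + 2)*(r + 4)*(r - 2)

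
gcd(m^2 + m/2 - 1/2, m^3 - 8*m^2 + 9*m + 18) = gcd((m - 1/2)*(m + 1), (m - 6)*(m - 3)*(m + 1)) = m + 1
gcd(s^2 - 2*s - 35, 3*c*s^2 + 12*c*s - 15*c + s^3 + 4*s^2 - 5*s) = s + 5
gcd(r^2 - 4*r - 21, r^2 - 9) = r + 3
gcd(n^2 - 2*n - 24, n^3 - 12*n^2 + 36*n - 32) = 1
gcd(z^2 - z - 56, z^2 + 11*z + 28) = z + 7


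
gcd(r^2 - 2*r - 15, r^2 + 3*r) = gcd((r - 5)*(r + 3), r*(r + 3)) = r + 3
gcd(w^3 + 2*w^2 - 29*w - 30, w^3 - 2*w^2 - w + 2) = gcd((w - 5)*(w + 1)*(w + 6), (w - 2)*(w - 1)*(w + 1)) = w + 1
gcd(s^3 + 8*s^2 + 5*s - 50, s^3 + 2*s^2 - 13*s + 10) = s^2 + 3*s - 10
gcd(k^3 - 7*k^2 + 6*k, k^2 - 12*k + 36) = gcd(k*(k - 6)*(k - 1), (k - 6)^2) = k - 6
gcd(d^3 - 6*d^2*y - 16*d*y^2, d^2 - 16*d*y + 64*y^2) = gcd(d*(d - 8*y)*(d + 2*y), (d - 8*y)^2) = -d + 8*y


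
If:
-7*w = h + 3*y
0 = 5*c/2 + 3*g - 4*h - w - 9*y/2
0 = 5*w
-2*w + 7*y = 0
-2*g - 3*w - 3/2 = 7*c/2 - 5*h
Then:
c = -9/11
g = 15/22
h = 0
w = 0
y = 0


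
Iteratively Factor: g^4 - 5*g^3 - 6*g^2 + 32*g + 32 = (g + 1)*(g^3 - 6*g^2 + 32) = (g - 4)*(g + 1)*(g^2 - 2*g - 8) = (g - 4)^2*(g + 1)*(g + 2)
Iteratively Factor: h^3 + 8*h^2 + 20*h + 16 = (h + 2)*(h^2 + 6*h + 8) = (h + 2)*(h + 4)*(h + 2)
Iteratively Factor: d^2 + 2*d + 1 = (d + 1)*(d + 1)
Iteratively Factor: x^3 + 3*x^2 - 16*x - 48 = (x + 3)*(x^2 - 16) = (x + 3)*(x + 4)*(x - 4)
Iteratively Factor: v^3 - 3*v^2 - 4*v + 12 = (v - 2)*(v^2 - v - 6) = (v - 2)*(v + 2)*(v - 3)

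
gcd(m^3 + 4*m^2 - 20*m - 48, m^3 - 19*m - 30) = m + 2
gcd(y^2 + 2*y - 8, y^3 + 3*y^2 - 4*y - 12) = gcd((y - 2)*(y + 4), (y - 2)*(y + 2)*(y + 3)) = y - 2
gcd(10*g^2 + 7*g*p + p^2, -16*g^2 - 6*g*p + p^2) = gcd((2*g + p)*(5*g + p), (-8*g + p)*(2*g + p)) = 2*g + p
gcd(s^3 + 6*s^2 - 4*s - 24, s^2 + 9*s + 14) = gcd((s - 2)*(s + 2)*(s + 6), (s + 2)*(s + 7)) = s + 2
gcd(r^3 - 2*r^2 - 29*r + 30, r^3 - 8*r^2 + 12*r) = r - 6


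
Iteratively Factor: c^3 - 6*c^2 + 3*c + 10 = (c + 1)*(c^2 - 7*c + 10) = (c - 5)*(c + 1)*(c - 2)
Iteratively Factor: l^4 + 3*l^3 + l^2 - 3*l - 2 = (l + 2)*(l^3 + l^2 - l - 1) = (l + 1)*(l + 2)*(l^2 - 1) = (l + 1)^2*(l + 2)*(l - 1)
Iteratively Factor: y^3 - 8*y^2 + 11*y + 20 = (y + 1)*(y^2 - 9*y + 20) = (y - 5)*(y + 1)*(y - 4)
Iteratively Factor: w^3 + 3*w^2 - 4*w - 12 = (w - 2)*(w^2 + 5*w + 6) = (w - 2)*(w + 3)*(w + 2)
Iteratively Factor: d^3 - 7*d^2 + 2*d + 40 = (d + 2)*(d^2 - 9*d + 20) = (d - 5)*(d + 2)*(d - 4)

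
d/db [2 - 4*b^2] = -8*b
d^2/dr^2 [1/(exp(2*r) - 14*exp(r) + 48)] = 2*((7 - 2*exp(r))*(exp(2*r) - 14*exp(r) + 48) + 4*(exp(r) - 7)^2*exp(r))*exp(r)/(exp(2*r) - 14*exp(r) + 48)^3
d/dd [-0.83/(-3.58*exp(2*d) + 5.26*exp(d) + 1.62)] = (4.3658 - 5.9428*exp(d))*exp(d)/(-3.58*exp(2*d) + 5.26*exp(d) + 1.62)^2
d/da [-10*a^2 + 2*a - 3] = 2 - 20*a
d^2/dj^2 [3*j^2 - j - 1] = 6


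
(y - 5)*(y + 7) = y^2 + 2*y - 35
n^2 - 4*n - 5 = (n - 5)*(n + 1)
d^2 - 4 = (d - 2)*(d + 2)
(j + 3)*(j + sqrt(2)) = j^2 + sqrt(2)*j + 3*j + 3*sqrt(2)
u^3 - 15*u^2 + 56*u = u*(u - 8)*(u - 7)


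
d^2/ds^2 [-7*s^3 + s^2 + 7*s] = 2 - 42*s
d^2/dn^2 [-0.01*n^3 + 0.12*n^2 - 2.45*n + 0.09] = 0.24 - 0.06*n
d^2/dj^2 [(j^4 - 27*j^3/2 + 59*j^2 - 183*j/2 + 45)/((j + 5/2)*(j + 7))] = 2*(8*j^6 + 228*j^5 + 2586*j^4 - 2433*j^3 - 62865*j^2 - 50535*j + 292435)/(8*j^6 + 228*j^5 + 2586*j^4 + 14839*j^3 + 45255*j^2 + 69825*j + 42875)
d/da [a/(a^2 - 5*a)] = -1/(a - 5)^2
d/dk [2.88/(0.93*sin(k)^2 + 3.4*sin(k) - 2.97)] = -(5.3568*sin(k) + 9.792)*cos(k)/(0.93*sin(k)^2 + 3.4*sin(k) - 2.97)^2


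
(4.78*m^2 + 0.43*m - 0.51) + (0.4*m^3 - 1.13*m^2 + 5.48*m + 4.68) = 0.4*m^3 + 3.65*m^2 + 5.91*m + 4.17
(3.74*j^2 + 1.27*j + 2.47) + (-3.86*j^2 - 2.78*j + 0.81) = -0.12*j^2 - 1.51*j + 3.28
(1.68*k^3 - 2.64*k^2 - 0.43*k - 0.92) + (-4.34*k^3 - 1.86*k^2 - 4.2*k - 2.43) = -2.66*k^3 - 4.5*k^2 - 4.63*k - 3.35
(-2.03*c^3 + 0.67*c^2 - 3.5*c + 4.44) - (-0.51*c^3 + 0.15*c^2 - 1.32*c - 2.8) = -1.52*c^3 + 0.52*c^2 - 2.18*c + 7.24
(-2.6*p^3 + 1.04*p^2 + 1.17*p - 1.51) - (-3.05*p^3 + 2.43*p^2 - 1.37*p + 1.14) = 0.45*p^3 - 1.39*p^2 + 2.54*p - 2.65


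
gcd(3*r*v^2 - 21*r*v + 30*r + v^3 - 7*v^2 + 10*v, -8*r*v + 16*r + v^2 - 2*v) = v - 2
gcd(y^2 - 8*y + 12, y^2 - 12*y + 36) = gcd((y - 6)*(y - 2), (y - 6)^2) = y - 6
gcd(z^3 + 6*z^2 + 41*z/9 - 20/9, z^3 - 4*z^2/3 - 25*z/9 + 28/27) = z^2 + z - 4/9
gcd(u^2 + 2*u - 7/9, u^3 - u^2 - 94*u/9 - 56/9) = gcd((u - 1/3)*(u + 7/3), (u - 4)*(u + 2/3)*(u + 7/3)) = u + 7/3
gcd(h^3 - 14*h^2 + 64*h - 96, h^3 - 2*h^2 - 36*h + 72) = h - 6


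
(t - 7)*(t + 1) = t^2 - 6*t - 7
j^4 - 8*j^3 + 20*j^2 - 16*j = j*(j - 4)*(j - 2)^2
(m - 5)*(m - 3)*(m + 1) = m^3 - 7*m^2 + 7*m + 15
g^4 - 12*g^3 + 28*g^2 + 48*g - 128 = (g - 8)*(g - 4)*(g - 2)*(g + 2)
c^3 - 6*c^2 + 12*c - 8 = (c - 2)^3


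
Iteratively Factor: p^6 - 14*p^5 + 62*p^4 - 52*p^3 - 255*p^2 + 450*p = (p - 5)*(p^5 - 9*p^4 + 17*p^3 + 33*p^2 - 90*p) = (p - 5)*(p - 3)*(p^4 - 6*p^3 - p^2 + 30*p) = (p - 5)^2*(p - 3)*(p^3 - p^2 - 6*p) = (p - 5)^2*(p - 3)*(p + 2)*(p^2 - 3*p) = (p - 5)^2*(p - 3)^2*(p + 2)*(p)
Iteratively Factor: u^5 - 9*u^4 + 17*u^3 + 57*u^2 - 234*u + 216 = (u - 3)*(u^4 - 6*u^3 - u^2 + 54*u - 72) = (u - 3)*(u - 2)*(u^3 - 4*u^2 - 9*u + 36) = (u - 3)^2*(u - 2)*(u^2 - u - 12) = (u - 4)*(u - 3)^2*(u - 2)*(u + 3)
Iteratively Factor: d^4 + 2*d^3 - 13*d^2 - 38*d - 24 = (d + 2)*(d^3 - 13*d - 12) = (d + 1)*(d + 2)*(d^2 - d - 12) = (d + 1)*(d + 2)*(d + 3)*(d - 4)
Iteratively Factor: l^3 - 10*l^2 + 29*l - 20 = (l - 1)*(l^2 - 9*l + 20) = (l - 5)*(l - 1)*(l - 4)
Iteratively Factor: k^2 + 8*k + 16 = (k + 4)*(k + 4)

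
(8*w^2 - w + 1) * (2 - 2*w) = -16*w^3 + 18*w^2 - 4*w + 2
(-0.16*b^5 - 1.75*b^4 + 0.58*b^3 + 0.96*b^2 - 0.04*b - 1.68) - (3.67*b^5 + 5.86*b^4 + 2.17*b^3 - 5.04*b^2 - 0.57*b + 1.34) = -3.83*b^5 - 7.61*b^4 - 1.59*b^3 + 6.0*b^2 + 0.53*b - 3.02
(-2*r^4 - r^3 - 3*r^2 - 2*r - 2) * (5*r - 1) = -10*r^5 - 3*r^4 - 14*r^3 - 7*r^2 - 8*r + 2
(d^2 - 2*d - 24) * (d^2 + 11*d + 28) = d^4 + 9*d^3 - 18*d^2 - 320*d - 672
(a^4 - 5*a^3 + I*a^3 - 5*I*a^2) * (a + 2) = a^5 - 3*a^4 + I*a^4 - 10*a^3 - 3*I*a^3 - 10*I*a^2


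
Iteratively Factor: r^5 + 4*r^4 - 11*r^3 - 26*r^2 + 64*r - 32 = (r + 4)*(r^4 - 11*r^2 + 18*r - 8) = (r - 1)*(r + 4)*(r^3 + r^2 - 10*r + 8) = (r - 1)^2*(r + 4)*(r^2 + 2*r - 8) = (r - 1)^2*(r + 4)^2*(r - 2)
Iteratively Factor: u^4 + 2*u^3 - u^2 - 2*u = (u - 1)*(u^3 + 3*u^2 + 2*u) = u*(u - 1)*(u^2 + 3*u + 2) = u*(u - 1)*(u + 1)*(u + 2)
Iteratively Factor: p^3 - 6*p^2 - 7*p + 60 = (p + 3)*(p^2 - 9*p + 20) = (p - 5)*(p + 3)*(p - 4)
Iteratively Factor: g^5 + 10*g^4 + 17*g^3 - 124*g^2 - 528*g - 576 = (g + 3)*(g^4 + 7*g^3 - 4*g^2 - 112*g - 192) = (g + 3)^2*(g^3 + 4*g^2 - 16*g - 64) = (g + 3)^2*(g + 4)*(g^2 - 16) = (g - 4)*(g + 3)^2*(g + 4)*(g + 4)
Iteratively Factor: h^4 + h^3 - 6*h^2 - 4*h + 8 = (h - 2)*(h^3 + 3*h^2 - 4) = (h - 2)*(h - 1)*(h^2 + 4*h + 4) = (h - 2)*(h - 1)*(h + 2)*(h + 2)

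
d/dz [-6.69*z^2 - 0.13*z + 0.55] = -13.38*z - 0.13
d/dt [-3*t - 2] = -3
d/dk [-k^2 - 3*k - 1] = -2*k - 3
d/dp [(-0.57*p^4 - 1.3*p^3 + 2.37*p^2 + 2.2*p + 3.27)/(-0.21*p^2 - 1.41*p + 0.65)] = (0.2394*p^5 + 2.6841*p^4 + 2.184*p^3 - 5.4147*p^2 + 4.4544*p + 6.0407)/(0.0441*p^4 + 0.5922*p^3 + 1.7151*p^2 - 1.833*p + 0.4225)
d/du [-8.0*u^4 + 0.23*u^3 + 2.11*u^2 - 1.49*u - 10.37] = -32.0*u^3 + 0.69*u^2 + 4.22*u - 1.49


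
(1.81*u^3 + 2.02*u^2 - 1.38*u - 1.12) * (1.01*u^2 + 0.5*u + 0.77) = 1.8281*u^5 + 2.9452*u^4 + 1.0099*u^3 - 0.2658*u^2 - 1.6226*u - 0.8624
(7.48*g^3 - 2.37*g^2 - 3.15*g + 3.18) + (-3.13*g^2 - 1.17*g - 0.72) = 7.48*g^3 - 5.5*g^2 - 4.32*g + 2.46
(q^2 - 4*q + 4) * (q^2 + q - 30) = q^4 - 3*q^3 - 30*q^2 + 124*q - 120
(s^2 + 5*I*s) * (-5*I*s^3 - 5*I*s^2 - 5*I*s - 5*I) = -5*I*s^5 + 25*s^4 - 5*I*s^4 + 25*s^3 - 5*I*s^3 + 25*s^2 - 5*I*s^2 + 25*s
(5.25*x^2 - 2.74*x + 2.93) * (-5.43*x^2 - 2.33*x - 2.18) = -28.5075*x^4 + 2.6457*x^3 - 20.9707*x^2 - 0.853699999999999*x - 6.3874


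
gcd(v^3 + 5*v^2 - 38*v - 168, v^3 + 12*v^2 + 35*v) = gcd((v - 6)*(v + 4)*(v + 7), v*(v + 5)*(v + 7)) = v + 7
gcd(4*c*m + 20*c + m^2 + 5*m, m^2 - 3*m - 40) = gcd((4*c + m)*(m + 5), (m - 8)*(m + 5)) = m + 5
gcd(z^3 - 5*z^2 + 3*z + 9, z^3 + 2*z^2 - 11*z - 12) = z^2 - 2*z - 3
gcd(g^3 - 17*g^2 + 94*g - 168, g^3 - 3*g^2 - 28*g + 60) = g - 6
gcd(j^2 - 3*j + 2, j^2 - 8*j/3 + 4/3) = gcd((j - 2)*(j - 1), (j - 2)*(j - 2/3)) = j - 2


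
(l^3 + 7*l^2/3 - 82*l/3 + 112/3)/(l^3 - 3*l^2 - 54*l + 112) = (l - 8/3)/(l - 8)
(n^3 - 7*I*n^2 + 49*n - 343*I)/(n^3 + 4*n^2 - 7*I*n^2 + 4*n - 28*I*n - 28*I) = (n^2 + 49)/(n^2 + 4*n + 4)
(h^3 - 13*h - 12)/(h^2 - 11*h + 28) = (h^2 + 4*h + 3)/(h - 7)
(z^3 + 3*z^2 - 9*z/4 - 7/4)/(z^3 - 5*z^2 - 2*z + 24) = (4*z^3 + 12*z^2 - 9*z - 7)/(4*(z^3 - 5*z^2 - 2*z + 24))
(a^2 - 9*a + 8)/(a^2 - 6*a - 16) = (a - 1)/(a + 2)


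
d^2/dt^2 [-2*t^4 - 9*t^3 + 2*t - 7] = 6*t*(-4*t - 9)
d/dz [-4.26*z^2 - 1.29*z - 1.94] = -8.52*z - 1.29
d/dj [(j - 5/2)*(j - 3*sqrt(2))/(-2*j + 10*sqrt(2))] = (-j^2 + 10*sqrt(2)*j - 30 - 5*sqrt(2))/(2*(j^2 - 10*sqrt(2)*j + 50))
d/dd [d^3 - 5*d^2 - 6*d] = 3*d^2 - 10*d - 6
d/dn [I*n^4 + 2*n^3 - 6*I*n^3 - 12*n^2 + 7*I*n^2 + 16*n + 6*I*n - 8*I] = 4*I*n^3 + n^2*(6 - 18*I) + n*(-24 + 14*I) + 16 + 6*I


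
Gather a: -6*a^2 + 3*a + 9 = -6*a^2 + 3*a + 9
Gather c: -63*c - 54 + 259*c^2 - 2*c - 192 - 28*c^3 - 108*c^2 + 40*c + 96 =-28*c^3 + 151*c^2 - 25*c - 150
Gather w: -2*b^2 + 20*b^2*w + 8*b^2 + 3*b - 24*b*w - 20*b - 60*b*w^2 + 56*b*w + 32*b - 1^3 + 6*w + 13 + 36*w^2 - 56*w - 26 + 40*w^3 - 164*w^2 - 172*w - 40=6*b^2 + 15*b + 40*w^3 + w^2*(-60*b - 128) + w*(20*b^2 + 32*b - 222) - 54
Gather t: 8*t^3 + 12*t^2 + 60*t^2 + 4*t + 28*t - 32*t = 8*t^3 + 72*t^2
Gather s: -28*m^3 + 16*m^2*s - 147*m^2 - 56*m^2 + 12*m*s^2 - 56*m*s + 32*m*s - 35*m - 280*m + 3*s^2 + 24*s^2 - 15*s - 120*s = -28*m^3 - 203*m^2 - 315*m + s^2*(12*m + 27) + s*(16*m^2 - 24*m - 135)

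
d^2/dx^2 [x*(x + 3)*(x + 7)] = 6*x + 20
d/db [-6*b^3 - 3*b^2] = 6*b*(-3*b - 1)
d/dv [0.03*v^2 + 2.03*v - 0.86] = 0.06*v + 2.03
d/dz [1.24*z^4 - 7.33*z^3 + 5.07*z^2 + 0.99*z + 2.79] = 4.96*z^3 - 21.99*z^2 + 10.14*z + 0.99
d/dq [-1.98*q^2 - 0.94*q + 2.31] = -3.96*q - 0.94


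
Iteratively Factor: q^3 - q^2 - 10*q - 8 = (q + 1)*(q^2 - 2*q - 8) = (q - 4)*(q + 1)*(q + 2)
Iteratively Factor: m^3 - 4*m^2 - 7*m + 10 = (m - 5)*(m^2 + m - 2) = (m - 5)*(m + 2)*(m - 1)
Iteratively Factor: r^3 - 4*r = (r - 2)*(r^2 + 2*r) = (r - 2)*(r + 2)*(r)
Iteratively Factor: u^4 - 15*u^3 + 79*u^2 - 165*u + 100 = (u - 4)*(u^3 - 11*u^2 + 35*u - 25) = (u - 5)*(u - 4)*(u^2 - 6*u + 5) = (u - 5)*(u - 4)*(u - 1)*(u - 5)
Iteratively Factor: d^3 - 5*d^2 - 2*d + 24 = (d + 2)*(d^2 - 7*d + 12) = (d - 4)*(d + 2)*(d - 3)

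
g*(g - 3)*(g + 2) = g^3 - g^2 - 6*g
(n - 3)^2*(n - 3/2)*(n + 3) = n^4 - 9*n^3/2 - 9*n^2/2 + 81*n/2 - 81/2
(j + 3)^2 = j^2 + 6*j + 9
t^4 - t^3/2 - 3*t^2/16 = t^2*(t - 3/4)*(t + 1/4)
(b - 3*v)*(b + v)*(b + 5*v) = b^3 + 3*b^2*v - 13*b*v^2 - 15*v^3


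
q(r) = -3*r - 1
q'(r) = -3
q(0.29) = -1.87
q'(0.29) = -3.00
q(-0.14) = -0.58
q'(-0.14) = -3.00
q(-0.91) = 1.73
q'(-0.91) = -3.00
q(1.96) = -6.88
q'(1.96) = -3.00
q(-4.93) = 13.79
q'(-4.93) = -3.00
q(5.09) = -16.27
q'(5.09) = -3.00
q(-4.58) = 12.74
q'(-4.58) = -3.00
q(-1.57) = 3.71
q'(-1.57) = -3.00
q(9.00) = -28.00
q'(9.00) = -3.00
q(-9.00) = 26.00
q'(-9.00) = -3.00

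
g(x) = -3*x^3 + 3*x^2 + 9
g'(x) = -9*x^2 + 6*x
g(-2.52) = 76.06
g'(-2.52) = -72.27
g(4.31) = -175.46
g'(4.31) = -141.32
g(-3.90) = 232.59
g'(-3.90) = -160.29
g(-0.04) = 9.00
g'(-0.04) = -0.25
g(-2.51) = 75.34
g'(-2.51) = -71.76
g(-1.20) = 18.50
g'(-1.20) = -20.16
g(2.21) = -8.73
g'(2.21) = -30.70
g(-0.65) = 11.09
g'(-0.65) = -7.70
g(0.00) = 9.00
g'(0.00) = 0.00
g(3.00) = -45.00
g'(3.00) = -63.00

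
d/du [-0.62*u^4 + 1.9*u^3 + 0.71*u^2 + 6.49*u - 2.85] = -2.48*u^3 + 5.7*u^2 + 1.42*u + 6.49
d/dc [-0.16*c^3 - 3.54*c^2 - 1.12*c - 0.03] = -0.48*c^2 - 7.08*c - 1.12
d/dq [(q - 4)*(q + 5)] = 2*q + 1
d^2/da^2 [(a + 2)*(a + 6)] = 2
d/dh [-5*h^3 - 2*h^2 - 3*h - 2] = -15*h^2 - 4*h - 3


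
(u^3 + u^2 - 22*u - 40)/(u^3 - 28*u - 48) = (u - 5)/(u - 6)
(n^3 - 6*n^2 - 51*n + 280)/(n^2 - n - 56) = n - 5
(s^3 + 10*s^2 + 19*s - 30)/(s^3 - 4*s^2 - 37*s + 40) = (s + 6)/(s - 8)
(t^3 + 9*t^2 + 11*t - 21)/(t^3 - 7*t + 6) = (t + 7)/(t - 2)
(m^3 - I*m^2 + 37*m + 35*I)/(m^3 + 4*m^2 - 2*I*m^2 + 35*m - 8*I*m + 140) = (m + I)/(m + 4)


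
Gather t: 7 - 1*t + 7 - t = 14 - 2*t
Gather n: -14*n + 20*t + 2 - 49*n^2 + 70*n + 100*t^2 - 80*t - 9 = -49*n^2 + 56*n + 100*t^2 - 60*t - 7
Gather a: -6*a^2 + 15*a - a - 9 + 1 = -6*a^2 + 14*a - 8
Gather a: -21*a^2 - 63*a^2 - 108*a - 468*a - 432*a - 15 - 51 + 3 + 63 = -84*a^2 - 1008*a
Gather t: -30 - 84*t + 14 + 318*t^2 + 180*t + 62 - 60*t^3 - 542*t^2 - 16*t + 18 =-60*t^3 - 224*t^2 + 80*t + 64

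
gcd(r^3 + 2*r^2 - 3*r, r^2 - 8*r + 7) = r - 1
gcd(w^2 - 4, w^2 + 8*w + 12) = w + 2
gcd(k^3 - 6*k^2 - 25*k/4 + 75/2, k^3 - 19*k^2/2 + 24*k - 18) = k - 6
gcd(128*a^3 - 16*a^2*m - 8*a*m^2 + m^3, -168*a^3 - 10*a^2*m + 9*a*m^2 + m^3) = 4*a - m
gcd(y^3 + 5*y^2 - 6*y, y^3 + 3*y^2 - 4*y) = y^2 - y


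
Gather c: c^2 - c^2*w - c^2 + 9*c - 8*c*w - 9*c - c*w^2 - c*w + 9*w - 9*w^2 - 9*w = -c^2*w + c*(-w^2 - 9*w) - 9*w^2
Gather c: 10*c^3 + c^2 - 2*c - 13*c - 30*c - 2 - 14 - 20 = 10*c^3 + c^2 - 45*c - 36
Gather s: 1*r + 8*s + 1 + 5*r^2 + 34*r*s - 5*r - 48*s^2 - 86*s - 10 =5*r^2 - 4*r - 48*s^2 + s*(34*r - 78) - 9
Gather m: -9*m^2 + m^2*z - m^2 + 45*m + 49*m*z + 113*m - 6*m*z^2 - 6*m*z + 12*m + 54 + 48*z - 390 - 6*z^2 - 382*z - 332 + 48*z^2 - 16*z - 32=m^2*(z - 10) + m*(-6*z^2 + 43*z + 170) + 42*z^2 - 350*z - 700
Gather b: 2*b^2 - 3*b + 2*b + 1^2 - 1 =2*b^2 - b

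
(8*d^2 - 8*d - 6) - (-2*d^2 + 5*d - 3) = 10*d^2 - 13*d - 3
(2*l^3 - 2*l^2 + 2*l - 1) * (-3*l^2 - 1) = -6*l^5 + 6*l^4 - 8*l^3 + 5*l^2 - 2*l + 1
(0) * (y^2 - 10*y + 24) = 0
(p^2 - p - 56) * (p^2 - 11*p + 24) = p^4 - 12*p^3 - 21*p^2 + 592*p - 1344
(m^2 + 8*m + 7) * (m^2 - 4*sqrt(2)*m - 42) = m^4 - 4*sqrt(2)*m^3 + 8*m^3 - 32*sqrt(2)*m^2 - 35*m^2 - 336*m - 28*sqrt(2)*m - 294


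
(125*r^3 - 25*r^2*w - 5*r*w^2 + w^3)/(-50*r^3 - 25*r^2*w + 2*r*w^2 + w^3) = (-5*r + w)/(2*r + w)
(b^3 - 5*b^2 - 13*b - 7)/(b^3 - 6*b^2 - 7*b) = (b + 1)/b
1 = 1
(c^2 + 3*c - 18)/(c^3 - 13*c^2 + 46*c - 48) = (c + 6)/(c^2 - 10*c + 16)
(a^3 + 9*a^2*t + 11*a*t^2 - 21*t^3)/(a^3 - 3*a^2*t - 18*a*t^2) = (-a^2 - 6*a*t + 7*t^2)/(a*(-a + 6*t))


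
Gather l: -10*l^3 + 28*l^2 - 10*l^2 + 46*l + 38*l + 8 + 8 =-10*l^3 + 18*l^2 + 84*l + 16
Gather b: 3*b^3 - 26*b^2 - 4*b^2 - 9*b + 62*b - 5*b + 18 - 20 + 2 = 3*b^3 - 30*b^2 + 48*b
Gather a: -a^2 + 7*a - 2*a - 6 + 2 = -a^2 + 5*a - 4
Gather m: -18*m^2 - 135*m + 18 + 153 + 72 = -18*m^2 - 135*m + 243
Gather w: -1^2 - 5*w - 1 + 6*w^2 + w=6*w^2 - 4*w - 2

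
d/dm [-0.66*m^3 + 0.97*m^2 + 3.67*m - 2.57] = -1.98*m^2 + 1.94*m + 3.67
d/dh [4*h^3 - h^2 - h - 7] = 12*h^2 - 2*h - 1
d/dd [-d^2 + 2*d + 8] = 2 - 2*d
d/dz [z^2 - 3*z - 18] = 2*z - 3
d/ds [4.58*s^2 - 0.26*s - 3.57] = 9.16*s - 0.26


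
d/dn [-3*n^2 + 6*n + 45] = 6 - 6*n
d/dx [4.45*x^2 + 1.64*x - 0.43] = 8.9*x + 1.64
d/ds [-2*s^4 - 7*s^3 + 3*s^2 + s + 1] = -8*s^3 - 21*s^2 + 6*s + 1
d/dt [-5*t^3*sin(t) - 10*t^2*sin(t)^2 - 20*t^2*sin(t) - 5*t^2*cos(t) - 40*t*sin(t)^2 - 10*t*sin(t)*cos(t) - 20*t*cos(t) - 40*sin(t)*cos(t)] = -5*t^3*cos(t) - 10*t^2*sin(t) - 10*t^2*sin(2*t) - 20*t^2*cos(t) - 20*t*sin(t) - 40*t*sin(2*t) - 10*t*cos(t) - 10*t - 5*sin(2*t) - 20*cos(t) - 20*cos(2*t) - 20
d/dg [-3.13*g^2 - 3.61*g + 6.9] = -6.26*g - 3.61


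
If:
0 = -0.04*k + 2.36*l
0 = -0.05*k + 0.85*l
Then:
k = 0.00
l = 0.00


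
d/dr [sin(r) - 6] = cos(r)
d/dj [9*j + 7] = 9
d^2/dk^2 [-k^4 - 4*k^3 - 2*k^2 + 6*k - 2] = -12*k^2 - 24*k - 4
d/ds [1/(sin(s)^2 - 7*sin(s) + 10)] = (7 - 2*sin(s))*cos(s)/(sin(s)^2 - 7*sin(s) + 10)^2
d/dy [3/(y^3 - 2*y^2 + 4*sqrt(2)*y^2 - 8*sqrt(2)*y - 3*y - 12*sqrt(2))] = 3*(-3*y^2 - 8*sqrt(2)*y + 4*y + 3 + 8*sqrt(2))/(-y^3 - 4*sqrt(2)*y^2 + 2*y^2 + 3*y + 8*sqrt(2)*y + 12*sqrt(2))^2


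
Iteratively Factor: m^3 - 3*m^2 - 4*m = (m + 1)*(m^2 - 4*m) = m*(m + 1)*(m - 4)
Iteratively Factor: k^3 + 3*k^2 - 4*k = (k)*(k^2 + 3*k - 4) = k*(k - 1)*(k + 4)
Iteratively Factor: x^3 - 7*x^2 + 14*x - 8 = (x - 2)*(x^2 - 5*x + 4) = (x - 2)*(x - 1)*(x - 4)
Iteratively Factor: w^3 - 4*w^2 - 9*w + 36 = (w - 4)*(w^2 - 9) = (w - 4)*(w + 3)*(w - 3)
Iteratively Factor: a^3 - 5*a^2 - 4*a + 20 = (a - 5)*(a^2 - 4) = (a - 5)*(a - 2)*(a + 2)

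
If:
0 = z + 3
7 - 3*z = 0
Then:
No Solution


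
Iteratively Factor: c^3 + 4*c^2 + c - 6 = (c + 2)*(c^2 + 2*c - 3) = (c - 1)*(c + 2)*(c + 3)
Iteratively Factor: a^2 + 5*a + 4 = (a + 4)*(a + 1)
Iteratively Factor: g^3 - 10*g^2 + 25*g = (g - 5)*(g^2 - 5*g) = g*(g - 5)*(g - 5)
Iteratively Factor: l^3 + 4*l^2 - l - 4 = (l + 4)*(l^2 - 1) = (l + 1)*(l + 4)*(l - 1)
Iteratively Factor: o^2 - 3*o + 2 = (o - 2)*(o - 1)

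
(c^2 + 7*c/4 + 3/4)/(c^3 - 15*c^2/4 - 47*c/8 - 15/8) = 2*(c + 1)/(2*c^2 - 9*c - 5)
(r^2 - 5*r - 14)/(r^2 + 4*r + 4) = (r - 7)/(r + 2)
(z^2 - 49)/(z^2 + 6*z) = (z^2 - 49)/(z*(z + 6))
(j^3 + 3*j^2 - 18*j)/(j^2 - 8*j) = (j^2 + 3*j - 18)/(j - 8)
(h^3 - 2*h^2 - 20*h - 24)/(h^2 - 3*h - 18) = (h^2 + 4*h + 4)/(h + 3)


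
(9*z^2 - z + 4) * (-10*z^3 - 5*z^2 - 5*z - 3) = -90*z^5 - 35*z^4 - 80*z^3 - 42*z^2 - 17*z - 12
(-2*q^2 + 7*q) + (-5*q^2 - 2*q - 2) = -7*q^2 + 5*q - 2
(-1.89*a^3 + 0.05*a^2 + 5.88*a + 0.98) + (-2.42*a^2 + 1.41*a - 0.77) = -1.89*a^3 - 2.37*a^2 + 7.29*a + 0.21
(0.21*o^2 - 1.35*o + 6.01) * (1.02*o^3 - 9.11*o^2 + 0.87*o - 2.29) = 0.2142*o^5 - 3.2901*o^4 + 18.6114*o^3 - 56.4065*o^2 + 8.3202*o - 13.7629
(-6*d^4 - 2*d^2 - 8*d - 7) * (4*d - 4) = -24*d^5 + 24*d^4 - 8*d^3 - 24*d^2 + 4*d + 28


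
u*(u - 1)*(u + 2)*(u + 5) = u^4 + 6*u^3 + 3*u^2 - 10*u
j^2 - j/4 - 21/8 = (j - 7/4)*(j + 3/2)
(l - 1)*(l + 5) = l^2 + 4*l - 5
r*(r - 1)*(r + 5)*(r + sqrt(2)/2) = r^4 + sqrt(2)*r^3/2 + 4*r^3 - 5*r^2 + 2*sqrt(2)*r^2 - 5*sqrt(2)*r/2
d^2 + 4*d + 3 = (d + 1)*(d + 3)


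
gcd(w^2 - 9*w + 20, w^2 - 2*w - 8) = w - 4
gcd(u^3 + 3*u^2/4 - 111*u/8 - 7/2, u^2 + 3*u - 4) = u + 4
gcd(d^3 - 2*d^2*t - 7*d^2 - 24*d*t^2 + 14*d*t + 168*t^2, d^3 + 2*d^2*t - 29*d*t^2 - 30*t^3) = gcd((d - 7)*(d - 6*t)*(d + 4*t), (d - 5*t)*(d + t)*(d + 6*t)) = 1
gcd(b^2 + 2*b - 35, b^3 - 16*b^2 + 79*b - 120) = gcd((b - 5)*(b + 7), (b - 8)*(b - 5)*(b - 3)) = b - 5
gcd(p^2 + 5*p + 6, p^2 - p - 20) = 1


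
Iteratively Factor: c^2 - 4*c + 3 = (c - 3)*(c - 1)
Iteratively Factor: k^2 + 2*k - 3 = (k - 1)*(k + 3)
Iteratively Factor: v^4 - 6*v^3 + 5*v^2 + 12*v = (v - 4)*(v^3 - 2*v^2 - 3*v) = v*(v - 4)*(v^2 - 2*v - 3) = v*(v - 4)*(v - 3)*(v + 1)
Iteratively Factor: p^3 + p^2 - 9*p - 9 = (p + 3)*(p^2 - 2*p - 3) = (p + 1)*(p + 3)*(p - 3)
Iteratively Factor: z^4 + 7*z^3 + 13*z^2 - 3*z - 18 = (z + 3)*(z^3 + 4*z^2 + z - 6) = (z + 3)^2*(z^2 + z - 2) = (z - 1)*(z + 3)^2*(z + 2)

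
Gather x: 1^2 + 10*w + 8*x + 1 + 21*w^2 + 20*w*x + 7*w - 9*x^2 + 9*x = 21*w^2 + 17*w - 9*x^2 + x*(20*w + 17) + 2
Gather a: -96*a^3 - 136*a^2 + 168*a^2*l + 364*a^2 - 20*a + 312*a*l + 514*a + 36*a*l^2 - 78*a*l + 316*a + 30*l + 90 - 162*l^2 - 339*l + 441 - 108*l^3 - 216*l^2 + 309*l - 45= -96*a^3 + a^2*(168*l + 228) + a*(36*l^2 + 234*l + 810) - 108*l^3 - 378*l^2 + 486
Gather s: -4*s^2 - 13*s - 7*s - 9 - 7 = -4*s^2 - 20*s - 16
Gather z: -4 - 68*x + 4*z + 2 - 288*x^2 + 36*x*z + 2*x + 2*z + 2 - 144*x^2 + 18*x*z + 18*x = -432*x^2 - 48*x + z*(54*x + 6)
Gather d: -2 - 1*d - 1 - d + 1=-2*d - 2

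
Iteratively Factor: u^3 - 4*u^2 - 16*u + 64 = (u - 4)*(u^2 - 16) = (u - 4)^2*(u + 4)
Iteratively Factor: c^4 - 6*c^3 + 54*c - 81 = (c - 3)*(c^3 - 3*c^2 - 9*c + 27) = (c - 3)*(c + 3)*(c^2 - 6*c + 9) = (c - 3)^2*(c + 3)*(c - 3)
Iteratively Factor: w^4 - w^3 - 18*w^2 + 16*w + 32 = (w - 4)*(w^3 + 3*w^2 - 6*w - 8) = (w - 4)*(w + 1)*(w^2 + 2*w - 8) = (w - 4)*(w - 2)*(w + 1)*(w + 4)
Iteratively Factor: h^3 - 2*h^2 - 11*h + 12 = (h + 3)*(h^2 - 5*h + 4) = (h - 4)*(h + 3)*(h - 1)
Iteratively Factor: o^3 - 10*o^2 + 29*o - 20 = (o - 1)*(o^2 - 9*o + 20) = (o - 4)*(o - 1)*(o - 5)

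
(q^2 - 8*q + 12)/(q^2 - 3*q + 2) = (q - 6)/(q - 1)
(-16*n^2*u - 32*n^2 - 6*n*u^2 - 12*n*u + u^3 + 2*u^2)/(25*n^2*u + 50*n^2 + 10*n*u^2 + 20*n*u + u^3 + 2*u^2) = (-16*n^2 - 6*n*u + u^2)/(25*n^2 + 10*n*u + u^2)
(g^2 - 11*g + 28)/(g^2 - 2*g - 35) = (g - 4)/(g + 5)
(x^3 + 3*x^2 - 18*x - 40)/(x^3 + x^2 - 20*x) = (x + 2)/x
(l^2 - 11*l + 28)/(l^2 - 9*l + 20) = (l - 7)/(l - 5)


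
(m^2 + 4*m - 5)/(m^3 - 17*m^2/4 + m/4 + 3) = 4*(m + 5)/(4*m^2 - 13*m - 12)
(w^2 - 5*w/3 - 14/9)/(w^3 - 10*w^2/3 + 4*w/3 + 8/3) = (w - 7/3)/(w^2 - 4*w + 4)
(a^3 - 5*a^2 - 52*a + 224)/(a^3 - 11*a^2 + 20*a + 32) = (a + 7)/(a + 1)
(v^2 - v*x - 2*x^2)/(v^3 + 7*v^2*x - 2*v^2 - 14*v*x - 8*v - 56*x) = (-v^2 + v*x + 2*x^2)/(-v^3 - 7*v^2*x + 2*v^2 + 14*v*x + 8*v + 56*x)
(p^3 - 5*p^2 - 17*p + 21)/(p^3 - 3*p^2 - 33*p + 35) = (p + 3)/(p + 5)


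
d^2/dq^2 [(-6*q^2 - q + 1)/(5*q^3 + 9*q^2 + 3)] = 6*(-50*q^6 - 25*q^5 + 5*q^4 + 303*q^3 + 273*q^2 + 12*q - 27)/(125*q^9 + 675*q^8 + 1215*q^7 + 954*q^6 + 810*q^5 + 729*q^4 + 135*q^3 + 243*q^2 + 27)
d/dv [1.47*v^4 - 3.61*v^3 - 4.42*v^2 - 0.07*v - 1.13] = 5.88*v^3 - 10.83*v^2 - 8.84*v - 0.07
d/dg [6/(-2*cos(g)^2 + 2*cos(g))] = 3*(sin(g)/cos(g)^2 - 2*tan(g))/(cos(g) - 1)^2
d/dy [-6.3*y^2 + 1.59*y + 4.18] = 1.59 - 12.6*y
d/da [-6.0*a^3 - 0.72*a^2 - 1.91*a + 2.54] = -18.0*a^2 - 1.44*a - 1.91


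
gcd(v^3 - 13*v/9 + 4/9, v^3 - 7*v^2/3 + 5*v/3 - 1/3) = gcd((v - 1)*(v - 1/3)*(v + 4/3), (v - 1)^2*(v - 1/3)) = v^2 - 4*v/3 + 1/3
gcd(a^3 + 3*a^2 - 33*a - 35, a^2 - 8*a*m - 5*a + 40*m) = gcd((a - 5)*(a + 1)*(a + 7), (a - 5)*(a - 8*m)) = a - 5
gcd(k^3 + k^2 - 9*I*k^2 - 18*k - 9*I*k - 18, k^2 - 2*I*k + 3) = k - 3*I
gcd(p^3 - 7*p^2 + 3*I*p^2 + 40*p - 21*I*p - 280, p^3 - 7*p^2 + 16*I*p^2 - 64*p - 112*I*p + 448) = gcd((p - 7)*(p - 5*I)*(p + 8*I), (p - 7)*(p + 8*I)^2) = p^2 + p*(-7 + 8*I) - 56*I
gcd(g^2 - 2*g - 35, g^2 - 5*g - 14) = g - 7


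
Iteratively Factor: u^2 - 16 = (u + 4)*(u - 4)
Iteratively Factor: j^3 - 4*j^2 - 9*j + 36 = (j - 3)*(j^2 - j - 12) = (j - 3)*(j + 3)*(j - 4)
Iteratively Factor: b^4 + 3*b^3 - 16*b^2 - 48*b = (b - 4)*(b^3 + 7*b^2 + 12*b) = (b - 4)*(b + 3)*(b^2 + 4*b) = (b - 4)*(b + 3)*(b + 4)*(b)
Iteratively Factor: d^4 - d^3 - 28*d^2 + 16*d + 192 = (d - 4)*(d^3 + 3*d^2 - 16*d - 48) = (d - 4)*(d + 4)*(d^2 - d - 12) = (d - 4)*(d + 3)*(d + 4)*(d - 4)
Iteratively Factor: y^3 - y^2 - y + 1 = (y - 1)*(y^2 - 1) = (y - 1)^2*(y + 1)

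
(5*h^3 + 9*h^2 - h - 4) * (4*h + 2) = 20*h^4 + 46*h^3 + 14*h^2 - 18*h - 8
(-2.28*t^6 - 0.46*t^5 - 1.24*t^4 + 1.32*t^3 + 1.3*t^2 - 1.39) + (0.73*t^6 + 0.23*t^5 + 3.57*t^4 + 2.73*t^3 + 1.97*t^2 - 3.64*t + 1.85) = -1.55*t^6 - 0.23*t^5 + 2.33*t^4 + 4.05*t^3 + 3.27*t^2 - 3.64*t + 0.46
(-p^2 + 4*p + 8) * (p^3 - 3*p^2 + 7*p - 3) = -p^5 + 7*p^4 - 11*p^3 + 7*p^2 + 44*p - 24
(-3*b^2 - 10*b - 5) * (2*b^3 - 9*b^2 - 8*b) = -6*b^5 + 7*b^4 + 104*b^3 + 125*b^2 + 40*b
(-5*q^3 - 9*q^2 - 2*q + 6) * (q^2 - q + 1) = -5*q^5 - 4*q^4 + 2*q^3 - q^2 - 8*q + 6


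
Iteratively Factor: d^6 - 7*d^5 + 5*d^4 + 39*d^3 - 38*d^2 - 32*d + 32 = (d - 4)*(d^5 - 3*d^4 - 7*d^3 + 11*d^2 + 6*d - 8) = (d - 4)*(d + 2)*(d^4 - 5*d^3 + 3*d^2 + 5*d - 4) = (d - 4)*(d + 1)*(d + 2)*(d^3 - 6*d^2 + 9*d - 4) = (d - 4)*(d - 1)*(d + 1)*(d + 2)*(d^2 - 5*d + 4) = (d - 4)^2*(d - 1)*(d + 1)*(d + 2)*(d - 1)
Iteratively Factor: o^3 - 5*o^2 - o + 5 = (o - 5)*(o^2 - 1) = (o - 5)*(o - 1)*(o + 1)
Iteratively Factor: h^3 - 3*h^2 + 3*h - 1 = (h - 1)*(h^2 - 2*h + 1) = (h - 1)^2*(h - 1)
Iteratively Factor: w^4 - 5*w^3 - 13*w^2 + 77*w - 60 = (w - 1)*(w^3 - 4*w^2 - 17*w + 60) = (w - 5)*(w - 1)*(w^2 + w - 12) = (w - 5)*(w - 3)*(w - 1)*(w + 4)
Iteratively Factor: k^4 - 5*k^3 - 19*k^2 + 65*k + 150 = (k + 3)*(k^3 - 8*k^2 + 5*k + 50) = (k - 5)*(k + 3)*(k^2 - 3*k - 10) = (k - 5)*(k + 2)*(k + 3)*(k - 5)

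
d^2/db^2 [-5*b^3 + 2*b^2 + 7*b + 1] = 4 - 30*b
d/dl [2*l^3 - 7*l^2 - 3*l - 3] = 6*l^2 - 14*l - 3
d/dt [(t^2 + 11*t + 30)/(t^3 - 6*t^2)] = (-t^3 - 22*t^2 - 24*t + 360)/(t^3*(t^2 - 12*t + 36))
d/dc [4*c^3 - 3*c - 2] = 12*c^2 - 3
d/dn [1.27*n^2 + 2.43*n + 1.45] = 2.54*n + 2.43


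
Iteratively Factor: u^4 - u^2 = (u + 1)*(u^3 - u^2) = (u - 1)*(u + 1)*(u^2) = u*(u - 1)*(u + 1)*(u)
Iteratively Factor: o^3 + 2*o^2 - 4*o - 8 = (o - 2)*(o^2 + 4*o + 4) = (o - 2)*(o + 2)*(o + 2)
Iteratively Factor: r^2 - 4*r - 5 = (r - 5)*(r + 1)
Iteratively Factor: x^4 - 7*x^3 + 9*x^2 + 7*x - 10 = (x + 1)*(x^3 - 8*x^2 + 17*x - 10) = (x - 2)*(x + 1)*(x^2 - 6*x + 5) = (x - 2)*(x - 1)*(x + 1)*(x - 5)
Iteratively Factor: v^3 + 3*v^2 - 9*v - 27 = (v + 3)*(v^2 - 9) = (v + 3)^2*(v - 3)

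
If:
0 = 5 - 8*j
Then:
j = 5/8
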